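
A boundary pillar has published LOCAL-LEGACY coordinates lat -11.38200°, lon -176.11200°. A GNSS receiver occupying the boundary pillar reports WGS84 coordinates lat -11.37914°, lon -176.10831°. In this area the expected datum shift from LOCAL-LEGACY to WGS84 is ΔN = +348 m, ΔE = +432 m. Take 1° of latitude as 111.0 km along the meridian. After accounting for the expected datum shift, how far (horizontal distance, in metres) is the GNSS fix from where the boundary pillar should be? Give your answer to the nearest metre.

Observed coordinate differences: Δφ = +0.00286°, Δλ = +0.00369°.
Converting to metres (1° lat = 111000 m, cos φ = 0.980333): observed ΔN = 317.5 m, observed ΔE = 401.5 m.
Subtracting the expected shift leaves a residual of 317.5 − (348) = -30.5 m north and 401.5 − (432) = -30.5 m east.
Residual distance = √((-30.5)² + (-30.5)²) = 43.1 m.

43 m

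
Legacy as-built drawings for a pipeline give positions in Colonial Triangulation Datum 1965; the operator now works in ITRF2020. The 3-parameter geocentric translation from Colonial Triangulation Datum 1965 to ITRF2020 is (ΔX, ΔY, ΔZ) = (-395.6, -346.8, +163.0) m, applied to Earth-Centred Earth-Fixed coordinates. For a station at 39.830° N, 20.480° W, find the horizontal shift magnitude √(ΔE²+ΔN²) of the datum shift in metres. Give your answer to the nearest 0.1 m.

543.8 m

At φ = 39.830°, λ = -20.480°: sin φ = 0.640512, cos φ = 0.767948, sin λ = -0.349880, cos λ = 0.936794.
ΔE = −sin λ·ΔX + cos λ·ΔY = −(-0.349880)·(-395.6) + (0.936794)·(-346.8) = -463.29 m.
ΔN = −sin φ cos λ·ΔX − sin φ sin λ·ΔY + cos φ·ΔZ = −(0.640512)(0.936794)(-395.6) − (0.640512)(-0.349880)(-346.8) + (0.767948)(163.0) = 284.83 m.
Horizontal magnitude = √(ΔE² + ΔN²) = √((-463.29)² + 284.83²) = 543.84 m.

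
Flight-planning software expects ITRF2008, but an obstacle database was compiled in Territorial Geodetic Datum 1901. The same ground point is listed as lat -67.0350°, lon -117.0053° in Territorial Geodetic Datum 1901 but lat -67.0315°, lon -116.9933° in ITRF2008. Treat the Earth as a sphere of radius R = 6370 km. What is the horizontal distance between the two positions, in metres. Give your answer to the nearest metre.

Δφ = -67.0315° − -67.0350° = +0.0035°; Δλ = -116.9933° − -117.0053° = +0.0120°.
1° along a meridian = πR/180 = 111177 m.
ΔN = Δφ × 111177 = 389.1 m; ΔE = Δλ × 111177 × cos(-67.0350°) = +0.0120 × 111177 × 0.390169 = 520.5 m.
Distance = √(ΔE² + ΔN²) = √(520.5² + 389.1²) = 649.9 m.

650 m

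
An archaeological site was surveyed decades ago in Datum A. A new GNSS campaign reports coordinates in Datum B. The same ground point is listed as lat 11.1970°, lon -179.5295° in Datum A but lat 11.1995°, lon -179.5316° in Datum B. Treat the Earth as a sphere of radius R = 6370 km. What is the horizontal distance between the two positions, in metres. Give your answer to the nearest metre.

360 m

Δφ = 11.1995° − 11.1970° = +0.0025°; Δλ = -179.5316° − -179.5295° = -0.0021°.
1° along a meridian = πR/180 = 111177 m.
ΔN = Δφ × 111177 = 277.9 m; ΔE = Δλ × 111177 × cos(11.1970°) = -0.0021 × 111177 × 0.980965 = -229.0 m.
Distance = √(ΔE² + ΔN²) = √((-229.0)² + 277.9²) = 360.1 m.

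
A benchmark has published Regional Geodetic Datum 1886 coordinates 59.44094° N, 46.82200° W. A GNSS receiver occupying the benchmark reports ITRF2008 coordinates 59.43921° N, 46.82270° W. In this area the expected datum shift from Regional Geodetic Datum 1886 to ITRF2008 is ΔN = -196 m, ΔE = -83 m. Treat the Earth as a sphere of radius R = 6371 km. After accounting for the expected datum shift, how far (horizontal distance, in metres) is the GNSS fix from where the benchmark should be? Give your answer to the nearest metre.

44 m

Observed coordinate differences: Δφ = -0.00173°, Δλ = -0.00070°.
Converting to metres (1° lat = 111195 m, cos φ = 0.508426): observed ΔN = -192.4 m, observed ΔE = -39.6 m.
Subtracting the expected shift leaves a residual of -192.4 − (-196) = 3.6 m north and -39.6 − (-83) = 43.4 m east.
Residual distance = √(3.6² + 43.4²) = 43.6 m.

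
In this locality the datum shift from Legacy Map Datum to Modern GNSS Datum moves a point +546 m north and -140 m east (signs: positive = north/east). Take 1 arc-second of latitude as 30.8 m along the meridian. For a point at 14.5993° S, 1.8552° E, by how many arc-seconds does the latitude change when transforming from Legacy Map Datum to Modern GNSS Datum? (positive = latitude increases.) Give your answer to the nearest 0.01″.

1″ of latitude = 30.80 m, so Δφ = 546.0 / 30.80 = 17.727″.

Δφ = 17.73″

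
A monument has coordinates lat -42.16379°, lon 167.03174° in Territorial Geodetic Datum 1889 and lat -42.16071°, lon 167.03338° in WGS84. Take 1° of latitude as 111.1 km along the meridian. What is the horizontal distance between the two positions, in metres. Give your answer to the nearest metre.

Δφ = -42.16071° − -42.16379° = +0.00308°; Δλ = 167.03338° − 167.03174° = +0.00164°.
ΔN = Δφ × 111100 = 342.2 m; ΔE = Δλ × 111100 × cos(-42.16379°) = +0.00164 × 111100 × 0.741229 = 135.1 m.
Distance = √(ΔE² + ΔN²) = √(135.1² + 342.2²) = 367.9 m.

368 m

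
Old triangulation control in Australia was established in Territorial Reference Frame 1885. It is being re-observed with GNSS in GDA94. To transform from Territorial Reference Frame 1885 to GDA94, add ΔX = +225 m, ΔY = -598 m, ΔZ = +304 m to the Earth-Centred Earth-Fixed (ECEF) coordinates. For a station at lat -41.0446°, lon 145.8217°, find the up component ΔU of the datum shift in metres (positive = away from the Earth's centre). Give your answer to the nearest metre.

At φ = -41.0446°, λ = 145.8217°: sin φ = -0.656646, cos φ = 0.754199, sin λ = 0.561770, cos λ = -0.827293.
ΔU = cos φ cos λ·ΔX + cos φ sin λ·ΔY + sin φ·ΔZ = (0.754199)(-0.827293)(225) + (0.754199)(0.561770)(-598) + (-0.656646)(304) = -593.37 m.

ΔU = -593 m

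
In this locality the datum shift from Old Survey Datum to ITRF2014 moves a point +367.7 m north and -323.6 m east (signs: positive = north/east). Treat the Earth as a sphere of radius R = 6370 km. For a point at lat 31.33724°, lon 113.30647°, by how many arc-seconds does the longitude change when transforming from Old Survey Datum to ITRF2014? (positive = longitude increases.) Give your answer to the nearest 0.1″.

Δλ = -12.3″

At latitude 31.33724°, cos φ = 0.854121.
One radian of longitude at latitude φ spans R cos φ, so Δλ = ΔE / (R cos φ) = -323.6 / (6370000 × 0.854121) = -5.9477e-05 rad = -12.268″.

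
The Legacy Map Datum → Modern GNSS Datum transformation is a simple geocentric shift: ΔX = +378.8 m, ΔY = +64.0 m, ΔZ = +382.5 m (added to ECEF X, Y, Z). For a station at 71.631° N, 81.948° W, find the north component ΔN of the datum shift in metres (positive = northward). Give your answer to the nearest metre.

ΔN = 130 m

The local north axis is (−sin φ cos λ, −sin φ sin λ, cos φ), giving ΔN = -50.356 + 60.140 + 120.539 = 130.32 m.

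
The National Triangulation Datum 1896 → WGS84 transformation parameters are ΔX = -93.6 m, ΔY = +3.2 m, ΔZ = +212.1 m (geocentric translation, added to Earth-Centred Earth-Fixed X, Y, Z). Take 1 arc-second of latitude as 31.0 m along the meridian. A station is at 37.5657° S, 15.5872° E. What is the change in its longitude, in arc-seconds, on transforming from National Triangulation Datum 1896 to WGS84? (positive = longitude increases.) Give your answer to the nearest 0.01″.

Δλ = 1.15″

sin φ = -0.609671, cos φ = 0.792655, sin λ = 0.268705, cos λ = 0.963223.
East component: ΔE = −sin λ·ΔX + cos λ·ΔY = −(0.268705)(-93.6) + (0.963223)(3.2) = 28.23 m.
1° of latitude spans 3600 × 31.00 = 111600 m; at latitude φ, 1° of longitude spans that × cos φ = 88460.3 m, so Δλ = 28.23 / 88460.3 × 3600 = 1.149″.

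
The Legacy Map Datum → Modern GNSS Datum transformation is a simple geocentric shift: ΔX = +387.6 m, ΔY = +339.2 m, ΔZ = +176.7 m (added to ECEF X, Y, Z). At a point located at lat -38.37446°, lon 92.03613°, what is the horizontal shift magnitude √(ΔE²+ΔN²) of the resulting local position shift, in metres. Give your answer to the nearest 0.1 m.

The local east axis at (φ, λ) is (−sin λ, cos λ, 0), so ΔE = −sin(92.03613°)·387.6 + cos(92.03613°)·339.2 = -399.41 m.
The local north axis is (−sin φ cos λ, −sin φ sin λ, cos φ), giving ΔN = -8.549 + 210.442 + 138.528 = 340.42 m.
Horizontal magnitude = √(ΔE² + ΔN²) = √((-399.41)² + 340.42²) = 524.80 m.

524.8 m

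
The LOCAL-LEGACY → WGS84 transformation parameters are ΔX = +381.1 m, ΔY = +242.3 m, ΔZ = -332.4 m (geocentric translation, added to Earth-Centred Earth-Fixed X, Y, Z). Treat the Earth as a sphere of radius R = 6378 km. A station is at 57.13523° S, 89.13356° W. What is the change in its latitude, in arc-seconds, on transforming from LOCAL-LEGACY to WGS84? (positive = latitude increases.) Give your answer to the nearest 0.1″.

Δφ = -12.3″

sin φ = -0.839954, cos φ = 0.542658, sin λ = -0.999886, cos λ = 0.015122.
North component: ΔN = −sin φ cos λ·ΔX − sin φ sin λ·ΔY + cos φ·ΔZ = −(-0.839954)(0.015122)(381.1) − (-0.839954)(-0.999886)(242.3) + (0.542658)(-332.4) = -379.04 m.
1° of latitude spans πR/180 = 111317 m, so Δφ = -379.04 / 111317 × 3600 = -12.258″.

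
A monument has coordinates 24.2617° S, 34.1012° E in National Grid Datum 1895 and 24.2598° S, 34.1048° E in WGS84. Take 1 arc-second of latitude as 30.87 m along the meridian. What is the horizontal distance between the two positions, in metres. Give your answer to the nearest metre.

Δφ = -24.2598° − -24.2617° = +0.0019°; Δλ = 34.1048° − 34.1012° = +0.0036°.
1° of latitude = 3600 × 30.87 = 111132 m.
ΔN = Δφ × 111132 = 211.2 m; ΔE = Δλ × 111132 × cos(-24.2617°) = +0.0036 × 111132 × 0.911678 = 364.7 m.
Distance = √(ΔE² + ΔN²) = √(364.7² + 211.2²) = 421.4 m.

421 m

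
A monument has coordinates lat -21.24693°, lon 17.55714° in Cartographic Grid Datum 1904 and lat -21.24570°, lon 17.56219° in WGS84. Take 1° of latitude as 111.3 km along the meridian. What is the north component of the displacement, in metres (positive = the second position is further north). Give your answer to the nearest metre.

ΔN = 137 m

Δφ = -21.24570° − -21.24693° = +0.00123°; Δλ = 17.56219° − 17.55714° = +0.00505°.
ΔN = Δφ × 111300 = 136.9 m; ΔE = Δλ × 111300 × cos(-21.24693°) = +0.00505 × 111300 × 0.932027 = 523.9 m.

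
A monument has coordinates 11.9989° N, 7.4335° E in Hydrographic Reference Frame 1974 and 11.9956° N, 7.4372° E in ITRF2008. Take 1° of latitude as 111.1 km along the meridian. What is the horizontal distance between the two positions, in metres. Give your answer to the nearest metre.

Δφ = 11.9956° − 11.9989° = -0.0033°; Δλ = 7.4372° − 7.4335° = +0.0037°.
ΔN = Δφ × 111100 = -366.6 m; ΔE = Δλ × 111100 × cos(11.9989°) = +0.0037 × 111100 × 0.978152 = 402.1 m.
Distance = √(ΔE² + ΔN²) = √(402.1² + (-366.6)²) = 544.1 m.

544 m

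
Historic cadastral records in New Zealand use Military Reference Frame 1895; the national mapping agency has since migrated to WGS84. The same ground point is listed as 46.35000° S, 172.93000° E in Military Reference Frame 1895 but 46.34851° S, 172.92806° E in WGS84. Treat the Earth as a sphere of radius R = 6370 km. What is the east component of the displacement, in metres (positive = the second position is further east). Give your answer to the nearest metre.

ΔE = -149 m

Δφ = -46.34851° − -46.35000° = +0.00149°; Δλ = 172.92806° − 172.93000° = -0.00194°.
1° along a meridian = πR/180 = 111177 m.
ΔN = Δφ × 111177 = 165.7 m; ΔE = Δλ × 111177 × cos(-46.35000°) = -0.00194 × 111177 × 0.690251 = -148.9 m.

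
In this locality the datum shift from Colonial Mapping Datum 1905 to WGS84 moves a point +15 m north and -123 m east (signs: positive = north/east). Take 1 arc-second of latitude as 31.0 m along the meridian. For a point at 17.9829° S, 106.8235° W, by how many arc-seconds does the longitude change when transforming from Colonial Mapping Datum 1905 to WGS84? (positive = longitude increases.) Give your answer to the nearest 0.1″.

At latitude -17.9829°, cos φ = 0.951149.
1″ of longitude at this latitude = 31.00 × cos φ = 29.4856 m, so Δλ = -123.0 / 29.4856 = -4.172″.

Δλ = -4.2″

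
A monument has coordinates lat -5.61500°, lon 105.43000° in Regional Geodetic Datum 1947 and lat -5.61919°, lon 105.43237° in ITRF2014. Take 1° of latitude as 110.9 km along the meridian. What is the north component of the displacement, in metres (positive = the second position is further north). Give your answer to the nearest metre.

Δφ = -5.61919° − -5.61500° = -0.00419°; Δλ = 105.43237° − 105.43000° = +0.00237°.
ΔN = Δφ × 110900 = -464.7 m; ΔE = Δλ × 110900 × cos(-5.61500°) = +0.00237 × 110900 × 0.995202 = 261.6 m.

ΔN = -465 m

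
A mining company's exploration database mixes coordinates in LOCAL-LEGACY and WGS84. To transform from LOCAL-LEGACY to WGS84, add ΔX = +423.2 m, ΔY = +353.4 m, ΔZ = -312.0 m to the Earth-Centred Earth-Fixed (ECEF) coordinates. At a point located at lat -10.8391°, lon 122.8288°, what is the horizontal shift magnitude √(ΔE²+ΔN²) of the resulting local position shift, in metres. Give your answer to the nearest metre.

At φ = -10.8391°, λ = 122.8288°: sin φ = -0.188052, cos φ = 0.982159, sin λ = 0.840294, cos λ = -0.542131.
ΔE = −sin λ·ΔX + cos λ·ΔY = −(0.840294)·(423.2) + (-0.542131)·(353.4) = -547.20 m.
ΔN = −sin φ cos λ·ΔX − sin φ sin λ·ΔY + cos φ·ΔZ = −(-0.188052)(-0.542131)(423.2) − (-0.188052)(0.840294)(353.4) + (0.982159)(-312.0) = -293.73 m.
Horizontal magnitude = √(ΔE² + ΔN²) = √((-547.20)² + (-293.73)²) = 621.06 m.

621 m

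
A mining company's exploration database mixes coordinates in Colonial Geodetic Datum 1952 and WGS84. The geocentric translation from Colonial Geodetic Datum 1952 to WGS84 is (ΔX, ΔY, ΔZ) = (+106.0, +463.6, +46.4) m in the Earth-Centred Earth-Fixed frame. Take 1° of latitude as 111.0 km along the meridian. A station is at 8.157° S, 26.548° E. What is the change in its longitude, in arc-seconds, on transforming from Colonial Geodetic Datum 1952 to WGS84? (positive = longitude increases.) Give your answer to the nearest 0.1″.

Δλ = 12.0″

sin φ = -0.141886, cos φ = 0.989883, sin λ = 0.446947, cos λ = 0.894560.
East component: ΔE = −sin λ·ΔX + cos λ·ΔY = −(0.446947)(106.0) + (0.894560)(463.6) = 367.34 m.
1° of latitude spans 111000 m; at latitude φ, 1° of longitude spans that × cos φ = 109877.0 m, so Δλ = 367.34 / 109877.0 × 3600 = 12.036″.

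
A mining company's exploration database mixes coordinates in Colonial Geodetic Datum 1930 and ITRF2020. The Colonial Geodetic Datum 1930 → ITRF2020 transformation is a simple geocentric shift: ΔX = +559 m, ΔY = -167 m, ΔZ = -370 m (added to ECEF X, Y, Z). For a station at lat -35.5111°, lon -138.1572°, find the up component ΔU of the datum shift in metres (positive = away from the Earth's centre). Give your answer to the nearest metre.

ΔU = -33 m

At φ = -35.5111°, λ = -138.1572°: sin φ = -0.580861, cos φ = 0.814003, sin λ = -0.667089, cos λ = -0.744978.
ΔU = cos φ cos λ·ΔX + cos φ sin λ·ΔY + sin φ·ΔZ = (0.814003)(-0.744978)(559) + (0.814003)(-0.667089)(-167) + (-0.580861)(-370) = -33.38 m.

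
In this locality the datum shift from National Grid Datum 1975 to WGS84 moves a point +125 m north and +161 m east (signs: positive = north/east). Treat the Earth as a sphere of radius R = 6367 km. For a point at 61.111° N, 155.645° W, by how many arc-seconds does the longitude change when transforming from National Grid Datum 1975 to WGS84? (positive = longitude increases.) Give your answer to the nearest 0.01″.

Δλ = 10.80″

At latitude 61.111°, cos φ = 0.483114.
One radian of longitude at latitude φ spans R cos φ, so Δλ = ΔE / (R cos φ) = 161.0 / (6367000 × 0.483114) = 5.2341e-05 rad = 10.796″.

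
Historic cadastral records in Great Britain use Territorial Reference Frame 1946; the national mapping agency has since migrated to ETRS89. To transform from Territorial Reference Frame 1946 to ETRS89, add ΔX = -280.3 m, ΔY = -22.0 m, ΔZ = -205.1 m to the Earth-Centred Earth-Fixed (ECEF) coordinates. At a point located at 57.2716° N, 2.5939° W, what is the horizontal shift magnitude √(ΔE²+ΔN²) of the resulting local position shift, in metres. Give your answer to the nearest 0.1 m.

At φ = 57.2716°, λ = -2.5939°: sin φ = 0.841243, cos φ = 0.540657, sin λ = -0.045257, cos λ = 0.998975.
ΔE = −sin λ·ΔX + cos λ·ΔY = −(-0.045257)·(-280.3) + (0.998975)·(-22.0) = -34.66 m.
ΔN = −sin φ cos λ·ΔX − sin φ sin λ·ΔY + cos φ·ΔZ = −(0.841243)(0.998975)(-280.3) − (0.841243)(-0.045257)(-22.0) + (0.540657)(-205.1) = 123.83 m.
Horizontal magnitude = √(ΔE² + ΔN²) = √((-34.66)² + 123.83²) = 128.59 m.

128.6 m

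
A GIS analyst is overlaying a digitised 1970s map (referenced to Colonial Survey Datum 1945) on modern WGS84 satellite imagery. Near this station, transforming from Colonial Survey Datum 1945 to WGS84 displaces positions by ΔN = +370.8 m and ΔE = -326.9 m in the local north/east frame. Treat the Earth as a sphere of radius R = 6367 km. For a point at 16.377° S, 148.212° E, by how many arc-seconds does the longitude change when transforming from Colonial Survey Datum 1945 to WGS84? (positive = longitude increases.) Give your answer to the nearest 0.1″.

Δλ = -11.0″

At latitude -16.377°, cos φ = 0.959427.
One radian of longitude at latitude φ spans R cos φ, so Δλ = ΔE / (R cos φ) = -326.9 / (6367000 × 0.959427) = -5.3514e-05 rad = -11.038″.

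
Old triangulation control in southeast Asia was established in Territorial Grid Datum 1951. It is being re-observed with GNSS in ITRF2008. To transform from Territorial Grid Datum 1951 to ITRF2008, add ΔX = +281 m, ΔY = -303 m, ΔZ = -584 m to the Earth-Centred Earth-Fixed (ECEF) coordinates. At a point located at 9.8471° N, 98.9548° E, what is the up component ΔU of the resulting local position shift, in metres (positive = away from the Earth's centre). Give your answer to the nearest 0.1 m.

At φ = 9.8471°, λ = 98.9548°: sin φ = 0.171019, cos φ = 0.985268, sin λ = 0.987811, cos λ = -0.155655.
ΔU = cos φ cos λ·ΔX + cos φ sin λ·ΔY + sin φ·ΔZ = (0.985268)(-0.155655)(281) + (0.985268)(0.987811)(-303) + (0.171019)(-584) = -437.87 m.

ΔU = -437.9 m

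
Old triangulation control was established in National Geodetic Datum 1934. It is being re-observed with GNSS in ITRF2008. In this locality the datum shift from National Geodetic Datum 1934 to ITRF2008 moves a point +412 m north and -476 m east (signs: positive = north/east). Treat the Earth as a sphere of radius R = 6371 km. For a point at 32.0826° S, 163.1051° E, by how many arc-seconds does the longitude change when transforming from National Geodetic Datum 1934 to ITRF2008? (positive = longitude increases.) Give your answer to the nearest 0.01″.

At latitude -32.0826°, cos φ = 0.847283.
One radian of longitude at latitude φ spans R cos φ, so Δλ = ΔE / (R cos φ) = -476.0 / (6371000 × 0.847283) = -8.8180e-05 rad = -18.188″.

Δλ = -18.19″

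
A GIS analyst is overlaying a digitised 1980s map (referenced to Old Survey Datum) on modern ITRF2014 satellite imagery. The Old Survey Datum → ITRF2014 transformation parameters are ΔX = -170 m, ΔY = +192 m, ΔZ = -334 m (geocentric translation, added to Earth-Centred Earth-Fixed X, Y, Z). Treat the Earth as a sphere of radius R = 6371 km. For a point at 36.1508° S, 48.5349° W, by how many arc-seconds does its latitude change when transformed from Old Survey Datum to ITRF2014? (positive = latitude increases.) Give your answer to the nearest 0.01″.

Δφ = -13.63″

sin φ = -0.589913, cos φ = 0.807467, sin λ = -0.749359, cos λ = 0.662164.
North component: ΔN = −sin φ cos λ·ΔX − sin φ sin λ·ΔY + cos φ·ΔZ = −(-0.589913)(0.662164)(-170) − (-0.589913)(-0.749359)(192) + (0.807467)(-334) = -420.97 m.
1° of latitude spans πR/180 = 111195 m, so Δφ = -420.97 / 111195 × 3600 = -13.629″.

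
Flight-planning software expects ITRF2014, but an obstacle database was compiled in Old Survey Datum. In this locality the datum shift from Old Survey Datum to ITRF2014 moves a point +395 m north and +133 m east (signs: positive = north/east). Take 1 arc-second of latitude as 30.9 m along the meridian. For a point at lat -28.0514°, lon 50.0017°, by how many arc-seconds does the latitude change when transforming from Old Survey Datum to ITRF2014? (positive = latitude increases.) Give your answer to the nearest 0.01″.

Δφ = 12.78″

1″ of latitude = 30.90 m, so Δφ = 395.0 / 30.90 = 12.783″.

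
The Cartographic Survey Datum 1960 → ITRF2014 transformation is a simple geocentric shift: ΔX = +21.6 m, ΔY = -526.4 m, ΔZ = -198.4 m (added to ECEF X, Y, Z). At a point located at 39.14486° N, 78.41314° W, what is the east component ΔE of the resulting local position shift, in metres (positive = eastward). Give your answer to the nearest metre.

At φ = 39.14486°, λ = -78.41314°: sin φ = 0.631283, cos φ = 0.775552, sin λ = -0.979621, cos λ = 0.200853.
ΔE = −sin λ·ΔX + cos λ·ΔY = −(-0.979621)·(21.6) + (0.200853)·(-526.4) = -84.57 m.

ΔE = -85 m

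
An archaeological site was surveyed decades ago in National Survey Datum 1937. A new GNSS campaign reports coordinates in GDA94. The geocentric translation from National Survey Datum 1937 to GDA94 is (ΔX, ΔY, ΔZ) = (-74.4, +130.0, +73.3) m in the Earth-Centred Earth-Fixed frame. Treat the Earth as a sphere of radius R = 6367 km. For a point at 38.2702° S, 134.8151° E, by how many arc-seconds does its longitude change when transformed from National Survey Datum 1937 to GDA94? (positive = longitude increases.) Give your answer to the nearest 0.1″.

Δλ = -1.6″

sin φ = -0.619371, cos φ = 0.785099, sin λ = 0.709385, cos λ = -0.704821.
East component: ΔE = −sin λ·ΔX + cos λ·ΔY = −(0.709385)(-74.4) + (-0.704821)(130.0) = -38.85 m.
1° of latitude spans πR/180 = 111125 m; at latitude φ, 1° of longitude spans that × cos φ = 87244.2 m, so Δλ = -38.85 / 87244.2 × 3600 = -1.603″.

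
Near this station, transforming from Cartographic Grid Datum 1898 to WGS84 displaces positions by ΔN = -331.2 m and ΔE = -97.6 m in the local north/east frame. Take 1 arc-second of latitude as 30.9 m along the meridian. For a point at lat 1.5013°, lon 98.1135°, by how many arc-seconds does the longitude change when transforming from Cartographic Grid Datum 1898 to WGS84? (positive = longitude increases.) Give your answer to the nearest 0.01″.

Δλ = -3.16″

At latitude 1.5013°, cos φ = 0.999657.
1″ of longitude at this latitude = 30.90 × cos φ = 30.8894 m, so Δλ = -97.6 / 30.8894 = -3.160″.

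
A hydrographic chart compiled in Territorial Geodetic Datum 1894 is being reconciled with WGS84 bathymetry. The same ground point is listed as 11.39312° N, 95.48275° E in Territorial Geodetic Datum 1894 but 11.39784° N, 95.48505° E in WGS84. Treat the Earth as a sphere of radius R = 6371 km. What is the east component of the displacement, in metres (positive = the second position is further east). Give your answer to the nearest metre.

Δφ = 11.39784° − 11.39312° = +0.00472°; Δλ = 95.48505° − 95.48275° = +0.00230°.
1° along a meridian = πR/180 = 111195 m.
ΔN = Δφ × 111195 = 524.8 m; ΔE = Δλ × 111195 × cos(11.39312°) = +0.00230 × 111195 × 0.980295 = 250.7 m.

ΔE = 251 m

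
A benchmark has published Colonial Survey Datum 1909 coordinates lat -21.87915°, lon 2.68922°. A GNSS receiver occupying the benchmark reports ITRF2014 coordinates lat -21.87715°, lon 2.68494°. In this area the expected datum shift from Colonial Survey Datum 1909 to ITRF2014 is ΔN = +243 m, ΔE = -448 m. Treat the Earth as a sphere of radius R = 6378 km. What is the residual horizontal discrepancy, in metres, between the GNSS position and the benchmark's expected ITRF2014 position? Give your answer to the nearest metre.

21 m

Observed coordinate differences: Δφ = +0.00200°, Δλ = -0.00428°.
Converting to metres (1° lat = 111317 m, cos φ = 0.927972): observed ΔN = 222.6 m, observed ΔE = -442.1 m.
Subtracting the expected shift leaves a residual of 222.6 − (243) = -20.4 m north and -442.1 − (-448) = 5.9 m east.
Residual distance = √((-20.4)² + 5.9²) = 21.2 m.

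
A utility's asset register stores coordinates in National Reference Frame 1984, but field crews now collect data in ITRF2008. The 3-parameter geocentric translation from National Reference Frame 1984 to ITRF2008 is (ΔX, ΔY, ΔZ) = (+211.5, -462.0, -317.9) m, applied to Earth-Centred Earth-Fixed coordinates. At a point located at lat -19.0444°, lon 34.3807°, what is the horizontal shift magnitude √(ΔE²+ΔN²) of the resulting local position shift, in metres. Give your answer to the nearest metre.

599 m

The local east axis at (φ, λ) is (−sin λ, cos λ, 0), so ΔE = −sin(34.3807°)·211.5 + cos(34.3807°)·(-462.0) = -500.72 m.
The local north axis is (−sin φ cos λ, −sin φ sin λ, cos φ), giving ΔN = 56.956 − 85.127 − 300.500 = -328.67 m.
Horizontal magnitude = √(ΔE² + ΔN²) = √((-500.72)² + (-328.67)²) = 598.96 m.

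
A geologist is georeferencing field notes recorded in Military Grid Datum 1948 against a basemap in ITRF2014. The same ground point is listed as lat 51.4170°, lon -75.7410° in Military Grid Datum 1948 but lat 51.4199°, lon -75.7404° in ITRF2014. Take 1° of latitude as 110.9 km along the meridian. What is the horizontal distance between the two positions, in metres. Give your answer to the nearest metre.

Δφ = 51.4199° − 51.4170° = +0.0029°; Δλ = -75.7404° − -75.7410° = +0.0006°.
ΔN = Δφ × 110900 = 321.6 m; ΔE = Δλ × 110900 × cos(51.4170°) = +0.0006 × 110900 × 0.623648 = 41.5 m.
Distance = √(ΔE² + ΔN²) = √(41.5² + 321.6²) = 324.3 m.

324 m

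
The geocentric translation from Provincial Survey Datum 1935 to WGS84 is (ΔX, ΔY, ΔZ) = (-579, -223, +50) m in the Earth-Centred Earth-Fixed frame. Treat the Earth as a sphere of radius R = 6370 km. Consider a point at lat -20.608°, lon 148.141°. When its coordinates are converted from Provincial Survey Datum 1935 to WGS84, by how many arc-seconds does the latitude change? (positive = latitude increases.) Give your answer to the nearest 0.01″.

sin φ = -0.351972, cos φ = 0.936010, sin λ = 0.527831, cos λ = -0.849350.
North component: ΔN = −sin φ cos λ·ΔX − sin φ sin λ·ΔY + cos φ·ΔZ = −(-0.351972)(-0.849350)(-579) − (-0.351972)(0.527831)(-223) + (0.936010)(50) = 178.46 m.
1° of latitude spans πR/180 = 111177 m, so Δφ = 178.46 / 111177 × 3600 = 5.779″.

Δφ = 5.78″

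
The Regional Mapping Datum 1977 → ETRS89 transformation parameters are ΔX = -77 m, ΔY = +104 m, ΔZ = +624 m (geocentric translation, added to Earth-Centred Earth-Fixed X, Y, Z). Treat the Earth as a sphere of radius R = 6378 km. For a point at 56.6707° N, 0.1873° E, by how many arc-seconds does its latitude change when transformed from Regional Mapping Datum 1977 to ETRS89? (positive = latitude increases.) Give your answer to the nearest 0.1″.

Δφ = 13.2″

sin φ = 0.835526, cos φ = 0.549450, sin λ = 0.003269, cos λ = 0.999995.
North component: ΔN = −sin φ cos λ·ΔX − sin φ sin λ·ΔY + cos φ·ΔZ = −(0.835526)(0.999995)(-77) − (0.835526)(0.003269)(104) + (0.549450)(624) = 406.91 m.
1° of latitude spans πR/180 = 111317 m, so Δφ = 406.91 / 111317 × 3600 = 13.159″.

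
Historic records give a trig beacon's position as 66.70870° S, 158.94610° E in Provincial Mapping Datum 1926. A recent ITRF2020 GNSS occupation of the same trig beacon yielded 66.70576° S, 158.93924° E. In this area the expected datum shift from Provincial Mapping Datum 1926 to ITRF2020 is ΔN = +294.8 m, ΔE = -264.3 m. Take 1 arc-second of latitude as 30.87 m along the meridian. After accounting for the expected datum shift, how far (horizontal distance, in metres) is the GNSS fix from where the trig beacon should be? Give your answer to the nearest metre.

49 m

Observed coordinate differences: Δφ = +0.00294°, Δλ = -0.00686°.
Converting to metres (1° lat = 111132 m, cos φ = 0.395406): observed ΔN = 326.7 m, observed ΔE = -301.4 m.
Subtracting the expected shift leaves a residual of 326.7 − (294.8) = 31.9 m north and -301.4 − (-264.3) = -37.1 m east.
Residual distance = √(31.9² + (-37.1)²) = 49.0 m.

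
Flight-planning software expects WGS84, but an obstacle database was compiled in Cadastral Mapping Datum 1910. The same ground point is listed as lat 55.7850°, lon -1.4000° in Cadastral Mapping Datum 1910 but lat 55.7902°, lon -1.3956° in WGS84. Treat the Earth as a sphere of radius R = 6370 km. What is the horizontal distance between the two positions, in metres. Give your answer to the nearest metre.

640 m

Δφ = 55.7902° − 55.7850° = +0.0052°; Δλ = -1.3956° − -1.4000° = +0.0044°.
1° along a meridian = πR/180 = 111177 m.
ΔN = Δφ × 111177 = 578.1 m; ΔE = Δλ × 111177 × cos(55.7850°) = +0.0044 × 111177 × 0.562300 = 275.1 m.
Distance = √(ΔE² + ΔN²) = √(275.1² + 578.1²) = 640.2 m.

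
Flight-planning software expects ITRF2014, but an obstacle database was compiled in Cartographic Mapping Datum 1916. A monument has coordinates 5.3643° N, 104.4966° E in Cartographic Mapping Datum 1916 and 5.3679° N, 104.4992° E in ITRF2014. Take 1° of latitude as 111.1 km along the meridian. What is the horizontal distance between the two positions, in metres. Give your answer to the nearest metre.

493 m

Δφ = 5.3679° − 5.3643° = +0.0036°; Δλ = 104.4992° − 104.4966° = +0.0026°.
ΔN = Δφ × 111100 = 400.0 m; ΔE = Δλ × 111100 × cos(5.3643°) = +0.0026 × 111100 × 0.995620 = 287.6 m.
Distance = √(ΔE² + ΔN²) = √(287.6² + 400.0²) = 492.6 m.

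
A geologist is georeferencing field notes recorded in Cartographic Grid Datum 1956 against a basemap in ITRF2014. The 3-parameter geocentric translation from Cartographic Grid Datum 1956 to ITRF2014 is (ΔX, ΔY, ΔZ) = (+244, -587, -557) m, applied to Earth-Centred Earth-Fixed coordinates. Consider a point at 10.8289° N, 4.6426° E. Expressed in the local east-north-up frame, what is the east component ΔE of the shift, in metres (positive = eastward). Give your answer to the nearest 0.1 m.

ΔE = -604.8 m

The local east axis at (φ, λ) is (−sin λ, cos λ, 0), so ΔE = −sin(4.6426°)·244 + cos(4.6426°)·(-587) = -604.82 m.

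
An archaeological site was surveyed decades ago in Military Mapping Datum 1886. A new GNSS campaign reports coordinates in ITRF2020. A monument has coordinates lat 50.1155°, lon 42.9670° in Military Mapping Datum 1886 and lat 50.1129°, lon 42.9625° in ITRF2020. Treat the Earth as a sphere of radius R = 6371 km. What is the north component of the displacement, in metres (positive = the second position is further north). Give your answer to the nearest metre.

Δφ = 50.1129° − 50.1155° = -0.0026°; Δλ = 42.9625° − 42.9670° = -0.0045°.
1° along a meridian = πR/180 = 111195 m.
ΔN = Δφ × 111195 = -289.1 m; ΔE = Δλ × 111195 × cos(50.1155°) = -0.0045 × 111195 × 0.641242 = -320.9 m.

ΔN = -289 m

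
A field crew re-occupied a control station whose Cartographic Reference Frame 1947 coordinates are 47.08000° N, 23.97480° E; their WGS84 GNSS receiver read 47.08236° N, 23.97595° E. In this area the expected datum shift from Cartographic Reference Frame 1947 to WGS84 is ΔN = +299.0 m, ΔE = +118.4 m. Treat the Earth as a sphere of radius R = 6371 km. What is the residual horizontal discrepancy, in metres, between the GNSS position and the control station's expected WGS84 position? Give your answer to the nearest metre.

Observed coordinate differences: Δφ = +0.00236°, Δλ = +0.00115°.
Converting to metres (1° lat = 111195 m, cos φ = 0.680977): observed ΔN = 262.4 m, observed ΔE = 87.1 m.
Subtracting the expected shift leaves a residual of 262.4 − (299.0) = -36.6 m north and 87.1 − (118.4) = -31.3 m east.
Residual distance = √((-36.6)² + (-31.3)²) = 48.2 m.

48 m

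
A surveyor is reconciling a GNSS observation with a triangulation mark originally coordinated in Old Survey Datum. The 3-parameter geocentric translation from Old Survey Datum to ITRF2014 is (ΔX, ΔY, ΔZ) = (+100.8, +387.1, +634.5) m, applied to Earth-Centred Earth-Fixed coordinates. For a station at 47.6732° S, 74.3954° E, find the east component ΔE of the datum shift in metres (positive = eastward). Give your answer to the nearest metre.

ΔE = 7 m

The local east axis at (φ, λ) is (−sin λ, cos λ, 0), so ΔE = −sin(74.3954°)·100.8 + cos(74.3954°)·387.1 = 7.04 m.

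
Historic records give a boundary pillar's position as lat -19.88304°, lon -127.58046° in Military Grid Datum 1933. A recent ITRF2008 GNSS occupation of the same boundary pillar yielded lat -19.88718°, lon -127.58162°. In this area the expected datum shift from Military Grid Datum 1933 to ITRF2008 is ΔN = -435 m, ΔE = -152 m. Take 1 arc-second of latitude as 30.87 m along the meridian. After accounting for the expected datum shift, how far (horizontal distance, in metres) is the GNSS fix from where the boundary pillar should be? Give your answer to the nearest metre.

40 m

Observed coordinate differences: Δφ = -0.00414°, Δλ = -0.00116°.
Converting to metres (1° lat = 111132 m, cos φ = 0.940389): observed ΔN = -460.1 m, observed ΔE = -121.2 m.
Subtracting the expected shift leaves a residual of -460.1 − (-435) = -25.1 m north and -121.2 − (-152) = 30.8 m east.
Residual distance = √((-25.1)² + 30.8²) = 39.7 m.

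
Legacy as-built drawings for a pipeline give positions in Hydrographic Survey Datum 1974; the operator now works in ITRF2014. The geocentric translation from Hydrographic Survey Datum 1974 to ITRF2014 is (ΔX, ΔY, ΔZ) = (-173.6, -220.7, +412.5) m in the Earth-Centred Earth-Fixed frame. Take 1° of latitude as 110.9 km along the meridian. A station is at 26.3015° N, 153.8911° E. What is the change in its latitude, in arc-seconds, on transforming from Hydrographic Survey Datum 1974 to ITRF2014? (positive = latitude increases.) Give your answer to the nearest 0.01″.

sin φ = 0.443095, cos φ = 0.896475, sin λ = 0.440079, cos λ = -0.897959.
North component: ΔN = −sin φ cos λ·ΔX − sin φ sin λ·ΔY + cos φ·ΔZ = −(0.443095)(-0.897959)(-173.6) − (0.443095)(0.440079)(-220.7) + (0.896475)(412.5) = 343.76 m.
1° of latitude spans 110900 m, so Δφ = 343.76 / 110900 × 3600 = 11.159″.

Δφ = 11.16″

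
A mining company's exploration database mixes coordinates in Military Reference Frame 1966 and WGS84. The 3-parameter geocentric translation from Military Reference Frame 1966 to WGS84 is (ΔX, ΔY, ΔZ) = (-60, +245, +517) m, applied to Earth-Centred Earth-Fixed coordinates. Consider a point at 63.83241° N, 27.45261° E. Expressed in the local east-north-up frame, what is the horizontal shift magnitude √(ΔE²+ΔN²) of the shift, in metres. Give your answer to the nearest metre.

301 m

At φ = 63.83241°, λ = 27.45261°: sin φ = 0.897508, cos φ = 0.440998, sin λ = 0.461015, cos λ = 0.887392.
ΔE = −sin λ·ΔX + cos λ·ΔY = −(0.461015)·(-60) + (0.887392)·(245) = 245.07 m.
ΔN = −sin φ cos λ·ΔX − sin φ sin λ·ΔY + cos φ·ΔZ = −(0.897508)(0.887392)(-60) − (0.897508)(0.461015)(245) + (0.440998)(517) = 174.41 m.
Horizontal magnitude = √(ΔE² + ΔN²) = √(245.07² + 174.41²) = 300.80 m.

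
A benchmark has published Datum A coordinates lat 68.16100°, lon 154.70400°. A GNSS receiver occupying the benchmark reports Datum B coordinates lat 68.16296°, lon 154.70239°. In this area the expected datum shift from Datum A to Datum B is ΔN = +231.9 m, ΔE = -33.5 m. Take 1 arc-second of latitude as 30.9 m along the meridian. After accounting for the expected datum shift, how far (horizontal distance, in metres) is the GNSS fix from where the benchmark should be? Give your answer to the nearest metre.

Observed coordinate differences: Δφ = +0.00196°, Δλ = -0.00161°.
Converting to metres (1° lat = 111240 m, cos φ = 0.372000): observed ΔN = 218.0 m, observed ΔE = -66.6 m.
Subtracting the expected shift leaves a residual of 218.0 − (231.9) = -13.9 m north and -66.6 − (-33.5) = -33.1 m east.
Residual distance = √((-13.9)² + (-33.1)²) = 35.9 m.

36 m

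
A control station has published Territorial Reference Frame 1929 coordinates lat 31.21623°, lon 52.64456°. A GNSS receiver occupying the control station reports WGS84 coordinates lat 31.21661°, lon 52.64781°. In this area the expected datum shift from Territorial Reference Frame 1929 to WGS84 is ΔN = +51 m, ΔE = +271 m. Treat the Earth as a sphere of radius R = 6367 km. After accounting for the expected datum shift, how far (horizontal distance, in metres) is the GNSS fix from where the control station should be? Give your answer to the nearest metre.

Observed coordinate differences: Δφ = +0.00038°, Δλ = +0.00325°.
Converting to metres (1° lat = 111125 m, cos φ = 0.855217): observed ΔN = 42.2 m, observed ΔE = 308.9 m.
Subtracting the expected shift leaves a residual of 42.2 − (51) = -8.8 m north and 308.9 − (271) = 37.9 m east.
Residual distance = √((-8.8)² + 37.9²) = 38.9 m.

39 m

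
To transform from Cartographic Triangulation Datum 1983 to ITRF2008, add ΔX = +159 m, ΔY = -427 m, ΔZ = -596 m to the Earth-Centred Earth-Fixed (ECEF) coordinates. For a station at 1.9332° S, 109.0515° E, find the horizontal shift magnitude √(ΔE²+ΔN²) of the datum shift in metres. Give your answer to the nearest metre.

At φ = -1.9332°, λ = 109.0515°: sin φ = -0.033734, cos φ = 0.999431, sin λ = 0.945226, cos λ = -0.326418.
ΔE = −sin λ·ΔX + cos λ·ΔY = −(0.945226)·(159) + (-0.326418)·(-427) = -10.91 m.
ΔN = −sin φ cos λ·ΔX − sin φ sin λ·ΔY + cos φ·ΔZ = −(-0.033734)(-0.326418)(159) − (-0.033734)(0.945226)(-427) + (0.999431)(-596) = -611.03 m.
Horizontal magnitude = √(ΔE² + ΔN²) = √((-10.91)² + (-611.03)²) = 611.12 m.

611 m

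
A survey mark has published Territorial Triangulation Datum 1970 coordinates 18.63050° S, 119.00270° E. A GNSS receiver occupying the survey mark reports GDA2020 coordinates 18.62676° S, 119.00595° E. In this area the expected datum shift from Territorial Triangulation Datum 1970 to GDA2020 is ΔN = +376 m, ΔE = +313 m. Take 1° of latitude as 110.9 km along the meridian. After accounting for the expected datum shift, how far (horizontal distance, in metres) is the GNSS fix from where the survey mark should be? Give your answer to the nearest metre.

48 m

Observed coordinate differences: Δφ = +0.00374°, Δλ = +0.00325°.
Converting to metres (1° lat = 110900 m, cos φ = 0.947598): observed ΔN = 414.8 m, observed ΔE = 341.5 m.
Subtracting the expected shift leaves a residual of 414.8 − (376) = 38.8 m north and 341.5 − (313) = 28.5 m east.
Residual distance = √(38.8² + 28.5²) = 48.1 m.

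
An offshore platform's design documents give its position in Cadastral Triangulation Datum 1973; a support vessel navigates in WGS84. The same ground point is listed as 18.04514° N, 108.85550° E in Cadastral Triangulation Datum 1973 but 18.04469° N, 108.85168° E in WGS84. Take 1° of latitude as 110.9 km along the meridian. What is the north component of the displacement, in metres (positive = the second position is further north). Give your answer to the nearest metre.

Δφ = 18.04469° − 18.04514° = -0.00045°; Δλ = 108.85168° − 108.85550° = -0.00382°.
ΔN = Δφ × 110900 = -49.9 m; ΔE = Δλ × 110900 × cos(18.04514°) = -0.00382 × 110900 × 0.950813 = -402.8 m.

ΔN = -50 m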